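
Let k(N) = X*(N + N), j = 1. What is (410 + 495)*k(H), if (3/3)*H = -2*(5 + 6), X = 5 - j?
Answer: -159280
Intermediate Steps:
X = 4 (X = 5 - 1*1 = 5 - 1 = 4)
H = -22 (H = -2*(5 + 6) = -2*11 = -22)
k(N) = 8*N (k(N) = 4*(N + N) = 4*(2*N) = 8*N)
(410 + 495)*k(H) = (410 + 495)*(8*(-22)) = 905*(-176) = -159280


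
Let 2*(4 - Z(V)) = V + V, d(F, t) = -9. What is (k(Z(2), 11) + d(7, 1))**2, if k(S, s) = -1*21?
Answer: 900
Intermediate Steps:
Z(V) = 4 - V (Z(V) = 4 - (V + V)/2 = 4 - V)
k(S, s) = -21
(k(Z(2), 11) + d(7, 1))**2 = (-21 - 9)**2 = (-30)**2 = 900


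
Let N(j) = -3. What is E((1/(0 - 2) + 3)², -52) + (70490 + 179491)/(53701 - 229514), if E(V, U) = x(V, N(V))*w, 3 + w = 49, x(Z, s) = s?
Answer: -24512175/175813 ≈ -139.42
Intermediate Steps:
w = 46 (w = -3 + 49 = 46)
E(V, U) = -138 (E(V, U) = -3*46 = -138)
E((1/(0 - 2) + 3)², -52) + (70490 + 179491)/(53701 - 229514) = -138 + (70490 + 179491)/(53701 - 229514) = -138 + 249981/(-175813) = -138 + 249981*(-1/175813) = -138 - 249981/175813 = -24512175/175813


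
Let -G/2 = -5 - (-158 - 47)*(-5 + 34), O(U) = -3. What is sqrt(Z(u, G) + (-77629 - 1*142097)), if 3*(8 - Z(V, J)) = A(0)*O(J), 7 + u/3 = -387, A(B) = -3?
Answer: I*sqrt(219721) ≈ 468.74*I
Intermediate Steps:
G = -11880 (G = -2*(-5 - (-158 - 47)*(-5 + 34)) = -2*(-5 - (-205)*29) = -2*(-5 - 1*(-5945)) = -2*(-5 + 5945) = -2*5940 = -11880)
u = -1182 (u = -21 + 3*(-387) = -21 - 1161 = -1182)
Z(V, J) = 5 (Z(V, J) = 8 - (-1)*(-3) = 8 - 1/3*9 = 8 - 3 = 5)
sqrt(Z(u, G) + (-77629 - 1*142097)) = sqrt(5 + (-77629 - 1*142097)) = sqrt(5 + (-77629 - 142097)) = sqrt(5 - 219726) = sqrt(-219721) = I*sqrt(219721)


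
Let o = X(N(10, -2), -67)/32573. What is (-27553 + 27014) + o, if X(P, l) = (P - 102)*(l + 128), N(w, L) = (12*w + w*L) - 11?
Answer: -17557640/32573 ≈ -539.02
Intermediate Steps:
N(w, L) = -11 + 12*w + L*w (N(w, L) = (12*w + L*w) - 11 = -11 + 12*w + L*w)
X(P, l) = (-102 + P)*(128 + l)
o = -793/32573 (o = (-13056 - 102*(-67) + 128*(-11 + 12*10 - 2*10) + (-11 + 12*10 - 2*10)*(-67))/32573 = (-13056 + 6834 + 128*(-11 + 120 - 20) + (-11 + 120 - 20)*(-67))*(1/32573) = (-13056 + 6834 + 128*89 + 89*(-67))*(1/32573) = (-13056 + 6834 + 11392 - 5963)*(1/32573) = -793*1/32573 = -793/32573 ≈ -0.024345)
(-27553 + 27014) + o = (-27553 + 27014) - 793/32573 = -539 - 793/32573 = -17557640/32573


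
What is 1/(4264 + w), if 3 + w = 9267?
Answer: 1/13528 ≈ 7.3921e-5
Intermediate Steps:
w = 9264 (w = -3 + 9267 = 9264)
1/(4264 + w) = 1/(4264 + 9264) = 1/13528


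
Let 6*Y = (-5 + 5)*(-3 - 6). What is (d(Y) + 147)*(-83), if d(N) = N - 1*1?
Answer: -12118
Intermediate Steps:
Y = 0 (Y = ((-5 + 5)*(-3 - 6))/6 = (0*(-9))/6 = (⅙)*0 = 0)
d(N) = -1 + N (d(N) = N - 1 = -1 + N)
(d(Y) + 147)*(-83) = ((-1 + 0) + 147)*(-83) = (-1 + 147)*(-83) = 146*(-83) = -12118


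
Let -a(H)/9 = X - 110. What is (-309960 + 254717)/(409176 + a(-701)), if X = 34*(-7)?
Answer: -55243/412308 ≈ -0.13398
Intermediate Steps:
X = -238
a(H) = 3132 (a(H) = -9*(-238 - 110) = -9*(-348) = 3132)
(-309960 + 254717)/(409176 + a(-701)) = (-309960 + 254717)/(409176 + 3132) = -55243/412308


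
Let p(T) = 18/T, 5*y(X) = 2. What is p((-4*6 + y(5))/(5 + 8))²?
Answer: 342225/3481 ≈ 98.312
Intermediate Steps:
y(X) = ⅖ (y(X) = (⅕)*2 = ⅖)
p((-4*6 + y(5))/(5 + 8))² = (18/(((-4*6 + ⅖)/(5 + 8))))² = (18/(((-24 + ⅖)/13)))² = (18/((-118/5*1/13)))² = (18/(-118/65))² = (18*(-65/118))² = (-585/59)² = 342225/3481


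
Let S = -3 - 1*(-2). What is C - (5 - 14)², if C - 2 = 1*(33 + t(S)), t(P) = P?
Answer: -47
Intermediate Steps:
S = -1 (S = -3 + 2 = -1)
C = 34 (C = 2 + 1*(33 - 1) = 2 + 1*32 = 2 + 32 = 34)
C - (5 - 14)² = 34 - (5 - 14)² = 34 - 1*(-9)² = 34 - 1*81 = 34 - 81 = -47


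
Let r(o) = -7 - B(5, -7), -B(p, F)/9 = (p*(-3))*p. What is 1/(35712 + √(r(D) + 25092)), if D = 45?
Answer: 17856/637661267 - √24410/1275322534 ≈ 2.7880e-5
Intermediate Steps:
B(p, F) = 27*p² (B(p, F) = -9*p*(-3)*p = -9*(-3*p)*p = -(-27)*p² = 27*p²)
r(o) = -682 (r(o) = -7 - 27*5² = -7 - 27*25 = -7 - 1*675 = -7 - 675 = -682)
1/(35712 + √(r(D) + 25092)) = 1/(35712 + √(-682 + 25092)) = 1/(35712 + √24410)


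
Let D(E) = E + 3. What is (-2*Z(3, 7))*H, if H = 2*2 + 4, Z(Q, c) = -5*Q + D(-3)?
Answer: 240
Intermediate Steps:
D(E) = 3 + E
Z(Q, c) = -5*Q (Z(Q, c) = -5*Q + (3 - 3) = -5*Q + 0 = -5*Q)
H = 8 (H = 4 + 4 = 8)
(-2*Z(3, 7))*H = -(-10)*3*8 = -2*(-15)*8 = 30*8 = 240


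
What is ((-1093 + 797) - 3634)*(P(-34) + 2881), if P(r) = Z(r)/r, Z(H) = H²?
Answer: -11188710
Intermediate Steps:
P(r) = r (P(r) = r²/r = r)
((-1093 + 797) - 3634)*(P(-34) + 2881) = ((-1093 + 797) - 3634)*(-34 + 2881) = (-296 - 3634)*2847 = -3930*2847 = -11188710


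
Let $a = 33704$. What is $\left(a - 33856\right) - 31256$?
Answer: $-31408$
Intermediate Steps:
$\left(a - 33856\right) - 31256 = \left(33704 - 33856\right) - 31256 = -152 - 31256 = -31408$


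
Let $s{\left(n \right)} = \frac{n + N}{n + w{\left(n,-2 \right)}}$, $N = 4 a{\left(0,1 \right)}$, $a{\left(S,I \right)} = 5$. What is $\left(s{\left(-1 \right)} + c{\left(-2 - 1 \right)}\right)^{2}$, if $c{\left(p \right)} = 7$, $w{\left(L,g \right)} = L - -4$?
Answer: $\frac{1089}{4} \approx 272.25$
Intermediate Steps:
$w{\left(L,g \right)} = 4 + L$ ($w{\left(L,g \right)} = L + 4 = 4 + L$)
$N = 20$ ($N = 4 \cdot 5 = 20$)
$s{\left(n \right)} = \frac{20 + n}{4 + 2 n}$ ($s{\left(n \right)} = \frac{n + 20}{n + \left(4 + n\right)} = \frac{20 + n}{4 + 2 n}$)
$\left(s{\left(-1 \right)} + c{\left(-2 - 1 \right)}\right)^{2} = \left(\frac{20 - 1}{2 \left(2 - 1\right)} + 7\right)^{2} = \left(\frac{1}{2} \cdot 1^{-1} \cdot 19 + 7\right)^{2} = \left(\frac{1}{2} \cdot 1 \cdot 19 + 7\right)^{2} = \left(\frac{19}{2} + 7\right)^{2} = \left(\frac{33}{2}\right)^{2} = \frac{1089}{4}$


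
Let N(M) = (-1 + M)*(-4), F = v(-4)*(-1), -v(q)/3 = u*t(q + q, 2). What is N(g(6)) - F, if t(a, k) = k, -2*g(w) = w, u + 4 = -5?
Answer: 70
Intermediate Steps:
u = -9 (u = -4 - 5 = -9)
g(w) = -w/2
v(q) = 54 (v(q) = -(-27)*2 = -3*(-18) = 54)
F = -54 (F = 54*(-1) = -54)
N(M) = 4 - 4*M
N(g(6)) - F = (4 - (-2)*6) - 1*(-54) = (4 - 4*(-3)) + 54 = (4 + 12) + 54 = 16 + 54 = 70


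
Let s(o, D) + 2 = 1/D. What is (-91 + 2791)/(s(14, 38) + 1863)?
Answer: 34200/23573 ≈ 1.4508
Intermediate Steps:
s(o, D) = -2 + 1/D
(-91 + 2791)/(s(14, 38) + 1863) = (-91 + 2791)/((-2 + 1/38) + 1863) = 2700/((-2 + 1/38) + 1863) = 2700/(-75/38 + 1863) = 2700/(70719/38) = 2700*(38/70719) = 34200/23573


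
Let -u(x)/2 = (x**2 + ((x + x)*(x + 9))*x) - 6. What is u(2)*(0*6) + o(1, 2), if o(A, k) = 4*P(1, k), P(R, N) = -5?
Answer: -20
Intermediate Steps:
o(A, k) = -20 (o(A, k) = 4*(-5) = -20)
u(x) = 12 - 2*x**2 - 4*x**2*(9 + x) (u(x) = -2*((x**2 + ((x + x)*(x + 9))*x) - 6) = -2*((x**2 + ((2*x)*(9 + x))*x) - 6) = -2*((x**2 + (2*x*(9 + x))*x) - 6) = -2*((x**2 + 2*x**2*(9 + x)) - 6) = -2*(-6 + x**2 + 2*x**2*(9 + x)) = 12 - 2*x**2 - 4*x**2*(9 + x))
u(2)*(0*6) + o(1, 2) = (12 - 38*2**2 - 4*2**3)*(0*6) - 20 = (12 - 38*4 - 4*8)*0 - 20 = (12 - 152 - 32)*0 - 20 = -172*0 - 20 = 0 - 20 = -20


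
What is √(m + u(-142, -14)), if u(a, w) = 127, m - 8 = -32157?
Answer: 3*I*√3558 ≈ 178.95*I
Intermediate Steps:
m = -32149 (m = 8 - 32157 = -32149)
√(m + u(-142, -14)) = √(-32149 + 127) = √(-32022) = 3*I*√3558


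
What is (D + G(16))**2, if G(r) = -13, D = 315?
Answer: 91204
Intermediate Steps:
(D + G(16))**2 = (315 - 13)**2 = 302**2 = 91204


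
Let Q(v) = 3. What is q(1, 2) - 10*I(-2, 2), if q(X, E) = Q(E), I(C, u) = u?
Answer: -17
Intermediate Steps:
q(X, E) = 3
q(1, 2) - 10*I(-2, 2) = 3 - 10*2 = 3 - 20 = -17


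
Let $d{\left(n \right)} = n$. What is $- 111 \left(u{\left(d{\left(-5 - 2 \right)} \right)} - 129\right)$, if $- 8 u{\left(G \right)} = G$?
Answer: $\frac{113775}{8} \approx 14222.0$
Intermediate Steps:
$u{\left(G \right)} = - \frac{G}{8}$
$- 111 \left(u{\left(d{\left(-5 - 2 \right)} \right)} - 129\right) = - 111 \left(- \frac{-5 - 2}{8} - 129\right) = - 111 \left(\left(- \frac{1}{8}\right) \left(-7\right) - 129\right) = - 111 \left(\frac{7}{8} - 129\right) = \left(-111\right) \left(- \frac{1025}{8}\right) = \frac{113775}{8}$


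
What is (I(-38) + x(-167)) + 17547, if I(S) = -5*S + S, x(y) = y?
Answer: 17532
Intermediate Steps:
I(S) = -4*S
(I(-38) + x(-167)) + 17547 = (-4*(-38) - 167) + 17547 = (152 - 167) + 17547 = -15 + 17547 = 17532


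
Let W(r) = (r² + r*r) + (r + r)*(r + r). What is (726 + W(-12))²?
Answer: 2528100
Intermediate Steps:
W(r) = 6*r² (W(r) = (r² + r²) + (2*r)*(2*r) = 2*r² + 4*r² = 6*r²)
(726 + W(-12))² = (726 + 6*(-12)²)² = (726 + 6*144)² = (726 + 864)² = 1590² = 2528100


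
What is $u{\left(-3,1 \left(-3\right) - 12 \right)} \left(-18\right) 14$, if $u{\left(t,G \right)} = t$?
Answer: $756$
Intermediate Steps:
$u{\left(-3,1 \left(-3\right) - 12 \right)} \left(-18\right) 14 = \left(-3\right) \left(-18\right) 14 = 54 \cdot 14 = 756$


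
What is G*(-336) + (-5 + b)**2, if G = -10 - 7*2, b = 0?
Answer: 8089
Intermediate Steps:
G = -24 (G = -10 - 14 = -24)
G*(-336) + (-5 + b)**2 = -24*(-336) + (-5 + 0)**2 = 8064 + (-5)**2 = 8064 + 25 = 8089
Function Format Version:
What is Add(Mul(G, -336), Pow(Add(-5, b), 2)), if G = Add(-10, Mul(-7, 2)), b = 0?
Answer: 8089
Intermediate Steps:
G = -24 (G = Add(-10, -14) = -24)
Add(Mul(G, -336), Pow(Add(-5, b), 2)) = Add(Mul(-24, -336), Pow(Add(-5, 0), 2)) = Add(8064, Pow(-5, 2)) = Add(8064, 25) = 8089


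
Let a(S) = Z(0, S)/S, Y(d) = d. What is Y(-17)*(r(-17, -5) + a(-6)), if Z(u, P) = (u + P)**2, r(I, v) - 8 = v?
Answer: 51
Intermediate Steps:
r(I, v) = 8 + v
Z(u, P) = (P + u)**2
a(S) = S (a(S) = (S + 0)**2/S = S**2/S = S)
Y(-17)*(r(-17, -5) + a(-6)) = -17*((8 - 5) - 6) = -17*(3 - 6) = -17*(-3) = 51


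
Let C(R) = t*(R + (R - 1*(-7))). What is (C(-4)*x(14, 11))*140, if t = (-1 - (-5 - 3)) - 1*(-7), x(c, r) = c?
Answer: -27440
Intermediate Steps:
t = 14 (t = (-1 - 1*(-8)) + 7 = (-1 + 8) + 7 = 7 + 7 = 14)
C(R) = 98 + 28*R (C(R) = 14*(R + (R - 1*(-7))) = 14*(R + (R + 7)) = 14*(R + (7 + R)) = 14*(7 + 2*R) = 98 + 28*R)
(C(-4)*x(14, 11))*140 = ((98 + 28*(-4))*14)*140 = ((98 - 112)*14)*140 = -14*14*140 = -196*140 = -27440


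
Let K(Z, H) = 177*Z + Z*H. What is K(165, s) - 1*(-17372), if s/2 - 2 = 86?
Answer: 75617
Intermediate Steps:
s = 176 (s = 4 + 2*86 = 4 + 172 = 176)
K(Z, H) = 177*Z + H*Z
K(165, s) - 1*(-17372) = 165*(177 + 176) - 1*(-17372) = 165*353 + 17372 = 58245 + 17372 = 75617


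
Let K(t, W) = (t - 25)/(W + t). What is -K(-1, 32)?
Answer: 26/31 ≈ 0.83871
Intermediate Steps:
K(t, W) = (-25 + t)/(W + t)
-K(-1, 32) = -(-25 - 1)/(32 - 1) = -(-26)/31 = -1*(-26/31) = 26/31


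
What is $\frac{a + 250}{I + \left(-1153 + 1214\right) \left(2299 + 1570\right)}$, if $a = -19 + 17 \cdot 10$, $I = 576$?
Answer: $\frac{401}{236585} \approx 0.001695$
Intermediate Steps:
$a = 151$ ($a = -19 + 170 = 151$)
$\frac{a + 250}{I + \left(-1153 + 1214\right) \left(2299 + 1570\right)} = \frac{151 + 250}{576 + \left(-1153 + 1214\right) \left(2299 + 1570\right)} = \frac{401}{576 + 61 \cdot 3869} = \frac{401}{576 + 236009} = \frac{401}{236585}$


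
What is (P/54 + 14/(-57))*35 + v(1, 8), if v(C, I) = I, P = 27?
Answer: 1927/114 ≈ 16.904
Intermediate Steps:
(P/54 + 14/(-57))*35 + v(1, 8) = (27/54 + 14/(-57))*35 + 8 = (27*(1/54) + 14*(-1/57))*35 + 8 = (½ - 14/57)*35 + 8 = (29/114)*35 + 8 = 1015/114 + 8 = 1927/114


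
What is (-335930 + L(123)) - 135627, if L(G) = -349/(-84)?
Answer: -39610439/84 ≈ -4.7155e+5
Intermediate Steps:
L(G) = 349/84 (L(G) = -349*(-1/84) = 349/84)
(-335930 + L(123)) - 135627 = (-335930 + 349/84) - 135627 = -28217771/84 - 135627 = -39610439/84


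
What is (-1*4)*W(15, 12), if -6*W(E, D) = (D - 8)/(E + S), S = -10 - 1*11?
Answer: -4/9 ≈ -0.44444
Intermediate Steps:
S = -21 (S = -10 - 11 = -21)
W(E, D) = -(-8 + D)/(6*(-21 + E)) (W(E, D) = -(D - 8)/(6*(E - 21)) = -(-8 + D)/(6*(-21 + E)))
(-1*4)*W(15, 12) = (-1*4)*((8 - 1*12)/(6*(-21 + 15))) = -2*(8 - 12)/(3*(-6)) = -2*(-1)*(-4)/(3*6) = -4*1/9 = -4/9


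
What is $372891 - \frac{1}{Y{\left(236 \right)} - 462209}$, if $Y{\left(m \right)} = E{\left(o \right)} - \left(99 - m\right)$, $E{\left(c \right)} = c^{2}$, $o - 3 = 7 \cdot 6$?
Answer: $\frac{171547385878}{460047} \approx 3.7289 \cdot 10^{5}$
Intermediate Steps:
$o = 45$ ($o = 3 + 7 \cdot 6 = 3 + 42 = 45$)
$Y{\left(m \right)} = 1926 + m$ ($Y{\left(m \right)} = 45^{2} - \left(99 - m\right) = 2025 + \left(-99 + m\right) = 1926 + m$)
$372891 - \frac{1}{Y{\left(236 \right)} - 462209} = 372891 - \frac{1}{\left(1926 + 236\right) - 462209} = 372891 - \frac{1}{2162 - 462209} = 372891 - \frac{1}{-460047} = 372891 - - \frac{1}{460047} = 372891 + \frac{1}{460047} = \frac{171547385878}{460047}$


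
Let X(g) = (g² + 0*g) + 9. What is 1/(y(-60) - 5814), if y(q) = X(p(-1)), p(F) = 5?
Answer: -1/5780 ≈ -0.00017301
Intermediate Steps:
X(g) = 9 + g² (X(g) = (g² + 0) + 9 = g² + 9 = 9 + g²)
y(q) = 34 (y(q) = 9 + 5² = 9 + 25 = 34)
1/(y(-60) - 5814) = 1/(34 - 5814) = 1/(-5780) = -1/5780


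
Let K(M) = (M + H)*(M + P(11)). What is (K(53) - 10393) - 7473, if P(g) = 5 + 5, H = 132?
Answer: -6211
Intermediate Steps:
P(g) = 10
K(M) = (10 + M)*(132 + M) (K(M) = (M + 132)*(M + 10) = (132 + M)*(10 + M) = (10 + M)*(132 + M))
(K(53) - 10393) - 7473 = ((1320 + 53**2 + 142*53) - 10393) - 7473 = ((1320 + 2809 + 7526) - 10393) - 7473 = (11655 - 10393) - 7473 = 1262 - 7473 = -6211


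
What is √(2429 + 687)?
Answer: 2*√779 ≈ 55.821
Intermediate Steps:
√(2429 + 687) = √3116 = 2*√779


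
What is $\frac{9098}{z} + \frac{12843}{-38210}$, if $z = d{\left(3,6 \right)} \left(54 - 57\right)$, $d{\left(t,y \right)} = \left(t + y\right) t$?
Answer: $- \frac{348674863}{3095010} \approx -112.66$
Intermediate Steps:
$d{\left(t,y \right)} = t \left(t + y\right)$
$z = -81$ ($z = 3 \left(3 + 6\right) \left(54 - 57\right) = 3 \cdot 9 \left(-3\right) = 27 \left(-3\right) = -81$)
$\frac{9098}{z} + \frac{12843}{-38210} = \frac{9098}{-81} + \frac{12843}{-38210} = 9098 \left(- \frac{1}{81}\right) + 12843 \left(- \frac{1}{38210}\right) = - \frac{9098}{81} - \frac{12843}{38210} = - \frac{348674863}{3095010}$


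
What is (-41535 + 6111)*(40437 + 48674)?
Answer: -3156668064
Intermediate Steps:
(-41535 + 6111)*(40437 + 48674) = -35424*89111 = -3156668064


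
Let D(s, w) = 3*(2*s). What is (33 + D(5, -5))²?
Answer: 3969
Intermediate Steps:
D(s, w) = 6*s
(33 + D(5, -5))² = (33 + 6*5)² = (33 + 30)² = 63² = 3969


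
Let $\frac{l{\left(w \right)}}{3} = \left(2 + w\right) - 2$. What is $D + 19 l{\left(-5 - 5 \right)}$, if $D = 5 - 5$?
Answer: $-570$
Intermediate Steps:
$D = 0$ ($D = 5 - 5 = 0$)
$l{\left(w \right)} = 3 w$ ($l{\left(w \right)} = 3 \left(\left(2 + w\right) - 2\right) = 3 w$)
$D + 19 l{\left(-5 - 5 \right)} = 0 + 19 \cdot 3 \left(-5 - 5\right) = 0 + 19 \cdot 3 \left(-10\right) = 0 + 19 \left(-30\right) = 0 - 570 = -570$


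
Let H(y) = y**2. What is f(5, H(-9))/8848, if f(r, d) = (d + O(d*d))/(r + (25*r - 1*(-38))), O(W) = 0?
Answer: 27/495488 ≈ 5.4492e-5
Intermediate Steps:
f(r, d) = d/(38 + 26*r) (f(r, d) = (d + 0)/(r + (25*r - 1*(-38))) = d/(r + (25*r + 38)) = d/(r + (38 + 25*r)) = d/(38 + 26*r))
f(5, H(-9))/8848 = ((1/2)*(-9)**2/(19 + 13*5))/8848 = ((1/2)*81/(19 + 65))*(1/8848) = ((1/2)*81/84)*(1/8848) = ((1/2)*81*(1/84))*(1/8848) = (27/56)*(1/8848) = 27/495488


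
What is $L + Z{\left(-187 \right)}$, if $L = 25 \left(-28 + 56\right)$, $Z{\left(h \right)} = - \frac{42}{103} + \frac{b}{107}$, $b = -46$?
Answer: $\frac{7705468}{11021} \approx 699.16$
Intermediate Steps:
$Z{\left(h \right)} = - \frac{9232}{11021}$ ($Z{\left(h \right)} = - \frac{42}{103} - \frac{46}{107} = - \frac{9232}{11021}$)
$L = 700$ ($L = 25 \cdot 28 = 700$)
$L + Z{\left(-187 \right)} = 700 - \frac{9232}{11021} = \frac{7705468}{11021}$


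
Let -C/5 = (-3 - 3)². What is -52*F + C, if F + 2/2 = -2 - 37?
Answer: 1900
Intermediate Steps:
F = -40 (F = -1 + (-2 - 37) = -1 - 39 = -40)
C = -180 (C = -5*(-3 - 3)² = -5*(-6)² = -5*36 = -180)
-52*F + C = -52*(-40) - 180 = 2080 - 180 = 1900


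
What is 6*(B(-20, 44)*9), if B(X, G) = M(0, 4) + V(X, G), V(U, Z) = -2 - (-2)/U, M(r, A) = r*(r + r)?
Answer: -567/5 ≈ -113.40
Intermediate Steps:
M(r, A) = 2*r**2 (M(r, A) = r*(2*r) = 2*r**2)
V(U, Z) = -2 + 2/U
B(X, G) = -2 + 2/X (B(X, G) = 2*0**2 + (-2 + 2/X) = 2*0 + (-2 + 2/X) = 0 + (-2 + 2/X) = -2 + 2/X)
6*(B(-20, 44)*9) = 6*((-2 + 2/(-20))*9) = 6*((-2 + 2*(-1/20))*9) = 6*((-2 - 1/10)*9) = 6*(-21/10*9) = 6*(-189/10) = -567/5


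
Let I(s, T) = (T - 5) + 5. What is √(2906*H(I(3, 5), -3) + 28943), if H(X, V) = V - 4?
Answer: √8601 ≈ 92.742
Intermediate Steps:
I(s, T) = T (I(s, T) = (-5 + T) + 5 = T)
H(X, V) = -4 + V
√(2906*H(I(3, 5), -3) + 28943) = √(2906*(-4 - 3) + 28943) = √(2906*(-7) + 28943) = √(-20342 + 28943) = √8601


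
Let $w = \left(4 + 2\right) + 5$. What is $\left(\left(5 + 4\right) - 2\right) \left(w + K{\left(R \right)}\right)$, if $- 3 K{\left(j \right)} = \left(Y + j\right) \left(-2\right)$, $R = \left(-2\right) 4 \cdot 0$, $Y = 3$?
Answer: $91$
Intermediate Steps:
$R = 0$ ($R = \left(-8\right) 0 = 0$)
$K{\left(j \right)} = 2 + \frac{2 j}{3}$ ($K{\left(j \right)} = - \frac{\left(3 + j\right) \left(-2\right)}{3} = - \frac{-6 - 2 j}{3} = 2 + \frac{2 j}{3}$)
$w = 11$ ($w = 6 + 5 = 11$)
$\left(\left(5 + 4\right) - 2\right) \left(w + K{\left(R \right)}\right) = \left(\left(5 + 4\right) - 2\right) \left(11 + \left(2 + \frac{2}{3} \cdot 0\right)\right) = \left(9 - 2\right) \left(11 + \left(2 + 0\right)\right) = 7 \left(11 + 2\right) = 7 \cdot 13 = 91$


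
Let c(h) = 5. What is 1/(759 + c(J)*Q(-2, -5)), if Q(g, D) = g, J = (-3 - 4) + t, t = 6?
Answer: 1/749 ≈ 0.0013351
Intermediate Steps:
J = -1 (J = (-3 - 4) + 6 = -7 + 6 = -1)
1/(759 + c(J)*Q(-2, -5)) = 1/(759 + 5*(-2)) = 1/(759 - 10) = 1/749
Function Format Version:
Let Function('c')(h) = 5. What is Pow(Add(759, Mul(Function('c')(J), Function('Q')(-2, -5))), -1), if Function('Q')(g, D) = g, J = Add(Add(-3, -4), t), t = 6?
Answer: Rational(1, 749) ≈ 0.0013351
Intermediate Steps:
J = -1 (J = Add(Add(-3, -4), 6) = Add(-7, 6) = -1)
Pow(Add(759, Mul(Function('c')(J), Function('Q')(-2, -5))), -1) = Pow(Add(759, Mul(5, -2)), -1) = Pow(Add(759, -10), -1) = Pow(749, -1) = Rational(1, 749)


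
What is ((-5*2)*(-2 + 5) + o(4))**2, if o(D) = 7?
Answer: 529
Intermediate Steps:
((-5*2)*(-2 + 5) + o(4))**2 = ((-5*2)*(-2 + 5) + 7)**2 = (-10*3 + 7)**2 = (-30 + 7)**2 = (-23)**2 = 529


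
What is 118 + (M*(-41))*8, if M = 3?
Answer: -866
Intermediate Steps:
118 + (M*(-41))*8 = 118 + (3*(-41))*8 = 118 - 123*8 = 118 - 984 = -866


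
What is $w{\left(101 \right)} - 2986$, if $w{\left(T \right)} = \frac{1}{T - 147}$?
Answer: $- \frac{137357}{46} \approx -2986.0$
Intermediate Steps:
$w{\left(T \right)} = \frac{1}{-147 + T}$
$w{\left(101 \right)} - 2986 = \frac{1}{-147 + 101} - 2986 = \frac{1}{-46} - 2986 = - \frac{1}{46} - 2986 = - \frac{137357}{46}$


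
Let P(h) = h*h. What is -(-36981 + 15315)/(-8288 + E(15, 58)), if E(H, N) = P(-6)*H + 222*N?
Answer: 10833/2564 ≈ 4.2250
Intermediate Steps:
P(h) = h**2
E(H, N) = 36*H + 222*N (E(H, N) = (-6)**2*H + 222*N = 36*H + 222*N)
-(-36981 + 15315)/(-8288 + E(15, 58)) = -(-36981 + 15315)/(-8288 + (36*15 + 222*58)) = -(-21666)/(-8288 + (540 + 12876)) = -(-21666)/(-8288 + 13416) = -(-21666)/5128 = -1*(-10833/2564) = 10833/2564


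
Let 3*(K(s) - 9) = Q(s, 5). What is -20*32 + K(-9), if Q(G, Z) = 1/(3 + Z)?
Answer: -15143/24 ≈ -630.96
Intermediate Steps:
K(s) = 217/24 (K(s) = 9 + 1/(3*(3 + 5)) = 9 + (1/3)/8 = 9 + (1/3)*(1/8) = 9 + 1/24 = 217/24)
-20*32 + K(-9) = -20*32 + 217/24 = -640 + 217/24 = -15143/24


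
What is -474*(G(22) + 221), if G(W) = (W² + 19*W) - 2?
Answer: -531354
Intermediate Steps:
G(W) = -2 + W² + 19*W
-474*(G(22) + 221) = -474*((-2 + 22² + 19*22) + 221) = -474*((-2 + 484 + 418) + 221) = -474*(900 + 221) = -474*1121 = -531354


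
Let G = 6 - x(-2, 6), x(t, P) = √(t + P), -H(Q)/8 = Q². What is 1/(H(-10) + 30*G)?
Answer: -1/680 ≈ -0.0014706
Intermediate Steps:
H(Q) = -8*Q²
x(t, P) = √(P + t)
G = 4 (G = 6 - √(6 - 2) = 6 - √4 = 6 - 1*2 = 6 - 2 = 4)
1/(H(-10) + 30*G) = 1/(-8*(-10)² + 30*4) = 1/(-8*100 + 120) = 1/(-800 + 120) = 1/(-680) = -1/680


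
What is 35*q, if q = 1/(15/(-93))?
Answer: -217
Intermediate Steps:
q = -31/5 (q = 1/(15*(-1/93)) = 1/(-5/31) = -31/5 ≈ -6.2000)
35*q = 35*(-31/5) = -217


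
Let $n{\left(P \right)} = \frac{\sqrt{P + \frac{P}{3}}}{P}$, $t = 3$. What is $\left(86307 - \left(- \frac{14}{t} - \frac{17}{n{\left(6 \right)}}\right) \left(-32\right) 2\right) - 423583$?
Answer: $- \frac{1012724}{3} - 1632 \sqrt{2} \approx -3.3988 \cdot 10^{5}$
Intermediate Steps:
$n{\left(P \right)} = \frac{2 \sqrt{3}}{3 \sqrt{P}}$ ($n{\left(P \right)} = \frac{\sqrt{P + P \frac{1}{3}}}{P} = \frac{\sqrt{P + \frac{P}{3}}}{P} = \frac{\sqrt{\frac{4 P}{3}}}{P} = \frac{\frac{2}{3} \sqrt{3} \sqrt{P}}{P} = \frac{2 \sqrt{3}}{3 \sqrt{P}}$)
$\left(86307 - \left(- \frac{14}{t} - \frac{17}{n{\left(6 \right)}}\right) \left(-32\right) 2\right) - 423583 = \left(86307 - \left(- \frac{14}{3} - \frac{17}{\frac{2}{3} \sqrt{3} \frac{1}{\sqrt{6}}}\right) \left(-32\right) 2\right) - 423583 = \left(86307 - \left(\left(-14\right) \frac{1}{3} - \frac{17}{\frac{2}{3} \sqrt{3} \frac{\sqrt{6}}{6}}\right) \left(-32\right) 2\right) - 423583 = \left(86307 - \left(- \frac{14}{3} - \frac{17}{\frac{1}{3} \sqrt{2}}\right) \left(-32\right) 2\right) - 423583 = \left(86307 - \left(- \frac{14}{3} - 17 \frac{3 \sqrt{2}}{2}\right) \left(-32\right) 2\right) - 423583 = \left(86307 - \left(- \frac{14}{3} - \frac{51 \sqrt{2}}{2}\right) \left(-32\right) 2\right) - 423583 = \left(86307 - \left(\frac{448}{3} + 816 \sqrt{2}\right) 2\right) - 423583 = \left(86307 - \left(\frac{896}{3} + 1632 \sqrt{2}\right)\right) - 423583 = \left(\frac{258025}{3} - 1632 \sqrt{2}\right) - 423583 = - \frac{1012724}{3} - 1632 \sqrt{2}$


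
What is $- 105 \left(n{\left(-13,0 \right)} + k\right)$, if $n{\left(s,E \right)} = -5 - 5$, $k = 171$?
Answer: $-16905$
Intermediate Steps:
$n{\left(s,E \right)} = -10$ ($n{\left(s,E \right)} = -5 - 5 = -10$)
$- 105 \left(n{\left(-13,0 \right)} + k\right) = - 105 \left(-10 + 171\right) = \left(-105\right) 161 = -16905$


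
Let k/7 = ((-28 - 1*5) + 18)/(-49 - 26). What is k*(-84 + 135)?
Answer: 357/5 ≈ 71.400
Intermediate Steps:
k = 7/5 (k = 7*(((-28 - 1*5) + 18)/(-49 - 26)) = 7*(((-28 - 5) + 18)/(-75)) = 7*((-33 + 18)*(-1/75)) = 7*(-15*(-1/75)) = 7*(1/5) = 7/5 ≈ 1.4000)
k*(-84 + 135) = 7*(-84 + 135)/5 = (7/5)*51 = 357/5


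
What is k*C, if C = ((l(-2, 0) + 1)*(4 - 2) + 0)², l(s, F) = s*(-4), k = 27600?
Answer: 8942400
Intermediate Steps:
l(s, F) = -4*s
C = 324 (C = ((-4*(-2) + 1)*(4 - 2) + 0)² = ((8 + 1)*2 + 0)² = (9*2 + 0)² = (18 + 0)² = 18² = 324)
k*C = 27600*324 = 8942400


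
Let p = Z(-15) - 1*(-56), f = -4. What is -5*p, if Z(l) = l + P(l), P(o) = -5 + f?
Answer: -160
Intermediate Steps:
P(o) = -9 (P(o) = -5 - 4 = -9)
Z(l) = -9 + l (Z(l) = l - 9 = -9 + l)
p = 32 (p = (-9 - 15) - 1*(-56) = -24 + 56 = 32)
-5*p = -5*32 = -160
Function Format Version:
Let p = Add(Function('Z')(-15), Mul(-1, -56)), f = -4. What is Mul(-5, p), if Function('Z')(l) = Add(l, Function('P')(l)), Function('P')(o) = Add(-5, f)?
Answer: -160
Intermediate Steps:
Function('P')(o) = -9 (Function('P')(o) = Add(-5, -4) = -9)
Function('Z')(l) = Add(-9, l) (Function('Z')(l) = Add(l, -9) = Add(-9, l))
p = 32 (p = Add(Add(-9, -15), Mul(-1, -56)) = Add(-24, 56) = 32)
Mul(-5, p) = Mul(-5, 32) = -160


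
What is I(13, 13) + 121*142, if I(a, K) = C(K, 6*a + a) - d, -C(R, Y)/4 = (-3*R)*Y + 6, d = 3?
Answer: 31351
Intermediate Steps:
C(R, Y) = -24 + 12*R*Y (C(R, Y) = -4*((-3*R)*Y + 6) = -4*(-3*R*Y + 6) = -4*(6 - 3*R*Y) = -24 + 12*R*Y)
I(a, K) = -27 + 84*K*a (I(a, K) = (-24 + 12*K*(6*a + a)) - 1*3 = (-24 + 12*K*(7*a)) - 3 = (-24 + 84*K*a) - 3 = -27 + 84*K*a)
I(13, 13) + 121*142 = (-27 + 84*13*13) + 121*142 = (-27 + 14196) + 17182 = 14169 + 17182 = 31351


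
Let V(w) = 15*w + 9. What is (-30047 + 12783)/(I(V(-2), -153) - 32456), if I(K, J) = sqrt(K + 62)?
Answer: 560320384/1053391895 + 17264*sqrt(41)/1053391895 ≈ 0.53203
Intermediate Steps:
V(w) = 9 + 15*w
I(K, J) = sqrt(62 + K)
(-30047 + 12783)/(I(V(-2), -153) - 32456) = (-30047 + 12783)/(sqrt(62 + (9 + 15*(-2))) - 32456) = -17264/(sqrt(62 + (9 - 30)) - 32456) = -17264/(sqrt(62 - 21) - 32456) = -17264/(sqrt(41) - 32456) = -17264/(-32456 + sqrt(41))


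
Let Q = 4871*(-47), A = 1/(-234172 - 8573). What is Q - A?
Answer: -55573312064/242745 ≈ -2.2894e+5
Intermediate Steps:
A = -1/242745 (A = 1/(-242745) = -1/242745 ≈ -4.1195e-6)
Q = -228937
Q - A = -228937 - 1*(-1/242745) = -228937 + 1/242745 = -55573312064/242745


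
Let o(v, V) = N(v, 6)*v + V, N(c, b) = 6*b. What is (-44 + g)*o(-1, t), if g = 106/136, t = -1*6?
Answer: 61719/34 ≈ 1815.3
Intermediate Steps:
t = -6
g = 53/68 (g = 106*(1/136) = 53/68 ≈ 0.77941)
o(v, V) = V + 36*v (o(v, V) = (6*6)*v + V = 36*v + V = V + 36*v)
(-44 + g)*o(-1, t) = (-44 + 53/68)*(-6 + 36*(-1)) = -2939*(-6 - 36)/68 = -2939/68*(-42) = 61719/34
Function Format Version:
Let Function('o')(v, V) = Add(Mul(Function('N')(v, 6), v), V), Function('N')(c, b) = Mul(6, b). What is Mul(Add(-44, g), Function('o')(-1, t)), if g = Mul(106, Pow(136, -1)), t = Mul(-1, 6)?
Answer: Rational(61719, 34) ≈ 1815.3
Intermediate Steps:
t = -6
g = Rational(53, 68) (g = Mul(106, Rational(1, 136)) = Rational(53, 68) ≈ 0.77941)
Function('o')(v, V) = Add(V, Mul(36, v)) (Function('o')(v, V) = Add(Mul(Mul(6, 6), v), V) = Add(Mul(36, v), V) = Add(V, Mul(36, v)))
Mul(Add(-44, g), Function('o')(-1, t)) = Mul(Add(-44, Rational(53, 68)), Add(-6, Mul(36, -1))) = Mul(Rational(-2939, 68), Add(-6, -36)) = Mul(Rational(-2939, 68), -42) = Rational(61719, 34)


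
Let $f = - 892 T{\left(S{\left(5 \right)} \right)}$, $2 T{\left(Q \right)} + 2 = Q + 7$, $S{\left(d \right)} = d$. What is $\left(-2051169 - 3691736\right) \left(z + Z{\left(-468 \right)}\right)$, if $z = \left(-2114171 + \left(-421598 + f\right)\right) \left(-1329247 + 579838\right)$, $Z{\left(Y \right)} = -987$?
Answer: $-10932598681614782970$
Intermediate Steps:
$T{\left(Q \right)} = \frac{5}{2} + \frac{Q}{2}$ ($T{\left(Q \right)} = -1 + \frac{Q + 7}{2} = -1 + \frac{7 + Q}{2} = -1 + \left(\frac{7}{2} + \frac{Q}{2}\right) = \frac{5}{2} + \frac{Q}{2}$)
$f = -4460$ ($f = - 892 \left(\frac{5}{2} + \frac{1}{2} \cdot 5\right) = - 892 \left(\frac{5}{2} + \frac{5}{2}\right) = \left(-892\right) 5 = -4460$)
$z = 1903670474661$ ($z = \left(-2114171 - 426058\right) \left(-1329247 + 579838\right) = \left(-2114171 - 426058\right) \left(-749409\right) = \left(-2540229\right) \left(-749409\right) = 1903670474661$)
$\left(-2051169 - 3691736\right) \left(z + Z{\left(-468 \right)}\right) = \left(-2051169 - 3691736\right) \left(1903670474661 - 987\right) = \left(-5742905\right) 1903670473674 = -10932598681614782970$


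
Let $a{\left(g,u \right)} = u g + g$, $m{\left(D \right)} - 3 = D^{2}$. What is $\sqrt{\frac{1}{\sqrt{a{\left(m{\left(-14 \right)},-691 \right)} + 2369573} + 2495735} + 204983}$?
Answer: $\frac{\sqrt{511583247506 + 204983 \sqrt{2232263}}}{\sqrt{2495735 + \sqrt{2232263}}} \approx 452.75$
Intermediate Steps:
$m{\left(D \right)} = 3 + D^{2}$
$a{\left(g,u \right)} = g + g u$ ($a{\left(g,u \right)} = g u + g = g + g u$)
$\sqrt{\frac{1}{\sqrt{a{\left(m{\left(-14 \right)},-691 \right)} + 2369573} + 2495735} + 204983} = \sqrt{\frac{1}{\sqrt{\left(3 + \left(-14\right)^{2}\right) \left(1 - 691\right) + 2369573} + 2495735} + 204983} = \sqrt{\frac{1}{\sqrt{\left(3 + 196\right) \left(-690\right) + 2369573} + 2495735} + 204983} = \sqrt{\frac{1}{\sqrt{199 \left(-690\right) + 2369573} + 2495735} + 204983} = \sqrt{\frac{1}{\sqrt{-137310 + 2369573} + 2495735} + 204983} = \sqrt{\frac{1}{\sqrt{2232263} + 2495735} + 204983} = \sqrt{\frac{1}{2495735 + \sqrt{2232263}} + 204983} = \sqrt{204983 + \frac{1}{2495735 + \sqrt{2232263}}}$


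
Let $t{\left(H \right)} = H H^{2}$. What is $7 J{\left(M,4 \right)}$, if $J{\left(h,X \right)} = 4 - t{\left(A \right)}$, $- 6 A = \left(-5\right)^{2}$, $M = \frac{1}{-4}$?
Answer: $\frac{115423}{216} \approx 534.37$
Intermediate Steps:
$M = - \frac{1}{4} \approx -0.25$
$A = - \frac{25}{6}$ ($A = - \frac{\left(-5\right)^{2}}{6} = \left(- \frac{1}{6}\right) 25 = - \frac{25}{6} \approx -4.1667$)
$t{\left(H \right)} = H^{3}$
$J{\left(h,X \right)} = \frac{16489}{216}$ ($J{\left(h,X \right)} = 4 - \left(- \frac{25}{6}\right)^{3} = 4 - - \frac{15625}{216} = 4 + \frac{15625}{216} = \frac{16489}{216}$)
$7 J{\left(M,4 \right)} = 7 \cdot \frac{16489}{216} = \frac{115423}{216}$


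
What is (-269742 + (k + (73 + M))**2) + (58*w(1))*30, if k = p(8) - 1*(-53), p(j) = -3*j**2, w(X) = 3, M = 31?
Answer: -263297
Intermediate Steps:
k = -139 (k = -3*8**2 - 1*(-53) = -3*64 + 53 = -192 + 53 = -139)
(-269742 + (k + (73 + M))**2) + (58*w(1))*30 = (-269742 + (-139 + (73 + 31))**2) + (58*3)*30 = (-269742 + (-139 + 104)**2) + 174*30 = (-269742 + (-35)**2) + 5220 = (-269742 + 1225) + 5220 = -268517 + 5220 = -263297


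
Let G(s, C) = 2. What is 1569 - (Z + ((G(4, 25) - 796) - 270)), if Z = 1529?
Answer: 1104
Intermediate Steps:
1569 - (Z + ((G(4, 25) - 796) - 270)) = 1569 - (1529 + ((2 - 796) - 270)) = 1569 - (1529 + (-794 - 270)) = 1569 - (1529 - 1064) = 1569 - 1*465 = 1569 - 465 = 1104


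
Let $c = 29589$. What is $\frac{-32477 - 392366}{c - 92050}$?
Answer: $\frac{424843}{62461} \approx 6.8017$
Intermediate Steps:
$\frac{-32477 - 392366}{c - 92050} = \frac{-32477 - 392366}{29589 - 92050} = - \frac{424843}{-62461} = \left(-424843\right) \left(- \frac{1}{62461}\right) = \frac{424843}{62461}$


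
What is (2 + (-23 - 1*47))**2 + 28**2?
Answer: 5408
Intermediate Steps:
(2 + (-23 - 1*47))**2 + 28**2 = (2 + (-23 - 47))**2 + 784 = (2 - 70)**2 + 784 = (-68)**2 + 784 = 4624 + 784 = 5408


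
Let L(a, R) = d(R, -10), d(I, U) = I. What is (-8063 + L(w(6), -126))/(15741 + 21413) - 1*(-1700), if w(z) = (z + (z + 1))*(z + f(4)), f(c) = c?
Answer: 63153611/37154 ≈ 1699.8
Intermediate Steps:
w(z) = (1 + 2*z)*(4 + z) (w(z) = (z + (z + 1))*(z + 4) = (z + (1 + z))*(4 + z) = (1 + 2*z)*(4 + z))
L(a, R) = R
(-8063 + L(w(6), -126))/(15741 + 21413) - 1*(-1700) = (-8063 - 126)/(15741 + 21413) - 1*(-1700) = -8189/37154 + 1700 = 63153611/37154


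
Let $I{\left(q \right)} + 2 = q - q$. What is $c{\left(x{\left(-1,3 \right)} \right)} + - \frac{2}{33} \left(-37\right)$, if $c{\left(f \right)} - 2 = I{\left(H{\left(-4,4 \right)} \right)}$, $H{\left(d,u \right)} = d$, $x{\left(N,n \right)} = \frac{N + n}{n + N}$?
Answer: $\frac{74}{33} \approx 2.2424$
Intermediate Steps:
$x{\left(N,n \right)} = 1$ ($x{\left(N,n \right)} = \frac{N + n}{N + n} = 1$)
$I{\left(q \right)} = -2$ ($I{\left(q \right)} = -2 + \left(q - q\right) = -2 + 0 = -2$)
$c{\left(f \right)} = 0$ ($c{\left(f \right)} = 2 - 2 = 0$)
$c{\left(x{\left(-1,3 \right)} \right)} + - \frac{2}{33} \left(-37\right) = 0 + - \frac{2}{33} \left(-37\right) = 0 + \left(-2\right) \frac{1}{33} \left(-37\right) = 0 - - \frac{74}{33} = 0 + \frac{74}{33} = \frac{74}{33}$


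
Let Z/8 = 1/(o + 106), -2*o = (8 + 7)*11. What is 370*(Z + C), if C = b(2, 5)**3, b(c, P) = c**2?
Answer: 1118880/47 ≈ 23806.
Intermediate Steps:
C = 64 (C = (2**2)**3 = 4**3 = 64)
o = -165/2 (o = -(8 + 7)*11/2 = -15*11/2 = -1/2*165 = -165/2 ≈ -82.500)
Z = 16/47 (Z = 8/(-165/2 + 106) = 8/(47/2) = 8*(2/47) = 16/47 ≈ 0.34043)
370*(Z + C) = 370*(16/47 + 64) = 370*(3024/47) = 1118880/47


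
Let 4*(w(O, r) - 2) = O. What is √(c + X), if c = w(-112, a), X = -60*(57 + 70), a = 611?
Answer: I*√7646 ≈ 87.441*I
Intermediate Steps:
w(O, r) = 2 + O/4
X = -7620 (X = -60*127 = -7620)
c = -26 (c = 2 + (¼)*(-112) = 2 - 28 = -26)
√(c + X) = √(-26 - 7620) = √(-7646) = I*√7646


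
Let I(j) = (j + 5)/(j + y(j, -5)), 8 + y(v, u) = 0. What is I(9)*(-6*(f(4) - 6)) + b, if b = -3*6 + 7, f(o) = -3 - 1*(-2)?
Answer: 577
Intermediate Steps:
f(o) = -1 (f(o) = -3 + 2 = -1)
y(v, u) = -8 (y(v, u) = -8 + 0 = -8)
b = -11 (b = -18 + 7 = -11)
I(j) = (5 + j)/(-8 + j) (I(j) = (j + 5)/(j - 8) = (5 + j)/(-8 + j))
I(9)*(-6*(f(4) - 6)) + b = ((5 + 9)/(-8 + 9))*(-6*(-1 - 6)) - 11 = (14/1)*(-6*(-7)) - 11 = (1*14)*42 - 11 = 14*42 - 11 = 588 - 11 = 577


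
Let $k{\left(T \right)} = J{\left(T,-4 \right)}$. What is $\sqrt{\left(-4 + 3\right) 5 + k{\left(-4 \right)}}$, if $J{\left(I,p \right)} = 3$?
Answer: $i \sqrt{2} \approx 1.4142 i$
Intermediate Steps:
$k{\left(T \right)} = 3$
$\sqrt{\left(-4 + 3\right) 5 + k{\left(-4 \right)}} = \sqrt{\left(-4 + 3\right) 5 + 3} = \sqrt{\left(-1\right) 5 + 3} = \sqrt{-5 + 3} = \sqrt{-2} = i \sqrt{2}$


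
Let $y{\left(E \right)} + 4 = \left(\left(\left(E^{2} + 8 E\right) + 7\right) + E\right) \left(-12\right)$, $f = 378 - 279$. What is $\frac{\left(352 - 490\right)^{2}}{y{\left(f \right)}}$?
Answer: $- \frac{4761}{32098} \approx -0.14833$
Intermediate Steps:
$f = 99$
$y{\left(E \right)} = -88 - 108 E - 12 E^{2}$ ($y{\left(E \right)} = -4 + \left(\left(\left(E^{2} + 8 E\right) + 7\right) + E\right) \left(-12\right) = -4 + \left(\left(7 + E^{2} + 8 E\right) + E\right) \left(-12\right) = -4 + \left(7 + E^{2} + 9 E\right) \left(-12\right) = -4 - \left(84 + 12 E^{2} + 108 E\right) = -88 - 108 E - 12 E^{2}$)
$\frac{\left(352 - 490\right)^{2}}{y{\left(f \right)}} = \frac{\left(352 - 490\right)^{2}}{-88 - 10692 - 12 \cdot 99^{2}} = \frac{\left(-138\right)^{2}}{-88 - 10692 - 117612} = \frac{19044}{-88 - 10692 - 117612} = \frac{19044}{-128392} = 19044 \left(- \frac{1}{128392}\right) = - \frac{4761}{32098}$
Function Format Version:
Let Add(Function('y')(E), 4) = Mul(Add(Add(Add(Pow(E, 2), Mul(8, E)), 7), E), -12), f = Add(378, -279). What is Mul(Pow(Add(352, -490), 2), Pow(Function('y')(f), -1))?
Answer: Rational(-4761, 32098) ≈ -0.14833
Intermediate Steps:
f = 99
Function('y')(E) = Add(-88, Mul(-108, E), Mul(-12, Pow(E, 2))) (Function('y')(E) = Add(-4, Mul(Add(Add(Add(Pow(E, 2), Mul(8, E)), 7), E), -12)) = Add(-4, Mul(Add(Add(7, Pow(E, 2), Mul(8, E)), E), -12)) = Add(-4, Mul(Add(7, Pow(E, 2), Mul(9, E)), -12)) = Add(-4, Add(-84, Mul(-108, E), Mul(-12, Pow(E, 2)))) = Add(-88, Mul(-108, E), Mul(-12, Pow(E, 2))))
Mul(Pow(Add(352, -490), 2), Pow(Function('y')(f), -1)) = Mul(Pow(Add(352, -490), 2), Pow(Add(-88, Mul(-108, 99), Mul(-12, Pow(99, 2))), -1)) = Mul(Pow(-138, 2), Pow(Add(-88, -10692, Mul(-12, 9801)), -1)) = Mul(19044, Pow(Add(-88, -10692, -117612), -1)) = Mul(19044, Pow(-128392, -1)) = Mul(19044, Rational(-1, 128392)) = Rational(-4761, 32098)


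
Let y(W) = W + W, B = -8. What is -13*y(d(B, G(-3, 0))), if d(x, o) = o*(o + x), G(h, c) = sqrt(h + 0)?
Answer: 78 + 208*I*sqrt(3) ≈ 78.0 + 360.27*I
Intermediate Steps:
G(h, c) = sqrt(h)
y(W) = 2*W
-13*y(d(B, G(-3, 0))) = -26*sqrt(-3)*(sqrt(-3) - 8) = -26*(I*sqrt(3))*(I*sqrt(3) - 8) = -26*(I*sqrt(3))*(-8 + I*sqrt(3)) = -26*I*sqrt(3)*(-8 + I*sqrt(3))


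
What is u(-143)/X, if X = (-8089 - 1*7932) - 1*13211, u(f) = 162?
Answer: -9/1624 ≈ -0.0055419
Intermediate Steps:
X = -29232 (X = (-8089 - 7932) - 13211 = -16021 - 13211 = -29232)
u(-143)/X = 162/(-29232) = 162*(-1/29232) = -9/1624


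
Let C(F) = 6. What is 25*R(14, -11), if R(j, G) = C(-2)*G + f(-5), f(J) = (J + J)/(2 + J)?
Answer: -4700/3 ≈ -1566.7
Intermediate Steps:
f(J) = 2*J/(2 + J) (f(J) = (2*J)/(2 + J) = 2*J/(2 + J))
R(j, G) = 10/3 + 6*G (R(j, G) = 6*G + 2*(-5)/(2 - 5) = 6*G + 2*(-5)/(-3) = 6*G + 2*(-5)*(-⅓) = 6*G + 10/3 = 10/3 + 6*G)
25*R(14, -11) = 25*(10/3 + 6*(-11)) = 25*(10/3 - 66) = 25*(-188/3) = -4700/3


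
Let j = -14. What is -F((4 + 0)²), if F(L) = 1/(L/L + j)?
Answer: 1/13 ≈ 0.076923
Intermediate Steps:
F(L) = -1/13 (F(L) = 1/(L/L - 14) = 1/(1 - 14) = 1/(-13) = -1/13)
-F((4 + 0)²) = -1*(-1/13) = 1/13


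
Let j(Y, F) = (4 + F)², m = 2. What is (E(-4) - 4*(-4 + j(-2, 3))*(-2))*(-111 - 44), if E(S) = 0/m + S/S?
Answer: -55955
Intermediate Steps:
E(S) = 1 (E(S) = 0/2 + S/S = 0*(½) + 1 = 0 + 1 = 1)
(E(-4) - 4*(-4 + j(-2, 3))*(-2))*(-111 - 44) = (1 - 4*(-4 + (4 + 3)²)*(-2))*(-111 - 44) = (1 - 4*(-4 + 7²)*(-2))*(-155) = (1 - 4*(-4 + 49)*(-2))*(-155) = (1 - 180*(-2))*(-155) = (1 - 4*(-90))*(-155) = (1 + 360)*(-155) = 361*(-155) = -55955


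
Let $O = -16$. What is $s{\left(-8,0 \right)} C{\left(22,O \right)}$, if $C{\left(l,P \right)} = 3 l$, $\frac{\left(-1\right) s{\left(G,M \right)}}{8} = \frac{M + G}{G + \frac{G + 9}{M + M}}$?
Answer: $0$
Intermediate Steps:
$s{\left(G,M \right)} = - \frac{8 \left(G + M\right)}{G + \frac{9 + G}{2 M}}$ ($s{\left(G,M \right)} = - 8 \frac{M + G}{G + \frac{G + 9}{M + M}} = - 8 \frac{G + M}{G + \frac{9 + G}{2 M}} = - \frac{8 \left(G + M\right)}{G + \frac{9 + G}{2 M}}$)
$s{\left(-8,0 \right)} C{\left(22,O \right)} = \left(-16\right) 0 \frac{1}{9 - 8 + 2 \left(-8\right) 0} \left(-8 + 0\right) 3 \cdot 22 = \left(-16\right) 0 \frac{1}{9 - 8 + 0} \left(-8\right) 66 = \left(-16\right) 0 \cdot 1^{-1} \left(-8\right) 66 = \left(-16\right) 0 \cdot 1 \left(-8\right) 66 = 0 \cdot 66 = 0$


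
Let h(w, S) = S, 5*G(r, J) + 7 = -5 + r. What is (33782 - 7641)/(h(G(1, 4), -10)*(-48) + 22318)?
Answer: 26141/22798 ≈ 1.1466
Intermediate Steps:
G(r, J) = -12/5 + r/5 (G(r, J) = -7/5 + (-5 + r)/5 = -7/5 + (-1 + r/5) = -12/5 + r/5)
(33782 - 7641)/(h(G(1, 4), -10)*(-48) + 22318) = (33782 - 7641)/(-10*(-48) + 22318) = 26141/(480 + 22318) = 26141/22798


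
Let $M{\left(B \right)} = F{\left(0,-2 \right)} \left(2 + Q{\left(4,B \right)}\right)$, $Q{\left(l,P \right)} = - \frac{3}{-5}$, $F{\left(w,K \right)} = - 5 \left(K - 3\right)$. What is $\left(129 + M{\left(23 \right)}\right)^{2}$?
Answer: $37636$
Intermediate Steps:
$F{\left(w,K \right)} = 15 - 5 K$ ($F{\left(w,K \right)} = - 5 \left(-3 + K\right) = 15 - 5 K$)
$Q{\left(l,P \right)} = \frac{3}{5}$ ($Q{\left(l,P \right)} = \left(-3\right) \left(- \frac{1}{5}\right) = \frac{3}{5}$)
$M{\left(B \right)} = 65$ ($M{\left(B \right)} = \left(15 - -10\right) \left(2 + \frac{3}{5}\right) = \left(15 + 10\right) \frac{13}{5} = 25 \cdot \frac{13}{5} = 65$)
$\left(129 + M{\left(23 \right)}\right)^{2} = \left(129 + 65\right)^{2} = 194^{2} = 37636$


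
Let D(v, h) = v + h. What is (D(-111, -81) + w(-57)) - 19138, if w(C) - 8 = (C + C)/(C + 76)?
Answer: -19328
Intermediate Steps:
w(C) = 8 + 2*C/(76 + C) (w(C) = 8 + (C + C)/(C + 76) = 8 + (2*C)/(76 + C) = 8 + 2*C/(76 + C))
D(v, h) = h + v
(D(-111, -81) + w(-57)) - 19138 = ((-81 - 111) + 2*(304 + 5*(-57))/(76 - 57)) - 19138 = (-192 + 2*(304 - 285)/19) - 19138 = (-192 + 2*(1/19)*19) - 19138 = (-192 + 2) - 19138 = -190 - 19138 = -19328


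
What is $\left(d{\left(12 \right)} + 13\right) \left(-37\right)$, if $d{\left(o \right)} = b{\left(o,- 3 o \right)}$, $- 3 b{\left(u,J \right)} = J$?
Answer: $-925$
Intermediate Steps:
$b{\left(u,J \right)} = - \frac{J}{3}$
$d{\left(o \right)} = o$ ($d{\left(o \right)} = - \frac{\left(-3\right) o}{3} = o$)
$\left(d{\left(12 \right)} + 13\right) \left(-37\right) = \left(12 + 13\right) \left(-37\right) = 25 \left(-37\right) = -925$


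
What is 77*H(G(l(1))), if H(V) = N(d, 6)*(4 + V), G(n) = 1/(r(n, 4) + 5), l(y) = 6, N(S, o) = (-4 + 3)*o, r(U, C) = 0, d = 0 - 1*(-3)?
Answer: -9702/5 ≈ -1940.4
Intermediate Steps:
d = 3 (d = 0 + 3 = 3)
N(S, o) = -o
G(n) = ⅕ (G(n) = 1/(0 + 5) = 1/5 = ⅕)
H(V) = -24 - 6*V (H(V) = (-1*6)*(4 + V) = -6*(4 + V) = -24 - 6*V)
77*H(G(l(1))) = 77*(-24 - 6*⅕) = 77*(-24 - 6/5) = 77*(-126/5) = -9702/5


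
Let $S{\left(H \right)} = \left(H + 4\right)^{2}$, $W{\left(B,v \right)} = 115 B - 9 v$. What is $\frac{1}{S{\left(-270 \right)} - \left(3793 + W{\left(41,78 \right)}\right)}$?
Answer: $\frac{1}{62950} \approx 1.5886 \cdot 10^{-5}$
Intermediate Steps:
$W{\left(B,v \right)} = - 9 v + 115 B$
$S{\left(H \right)} = \left(4 + H\right)^{2}$
$\frac{1}{S{\left(-270 \right)} - \left(3793 + W{\left(41,78 \right)}\right)} = \frac{1}{\left(4 - 270\right)^{2} - \left(3793 - 702 + 4715\right)} = \frac{1}{\left(-266\right)^{2} - 7806} = \frac{1}{70756 - 7806} = \frac{1}{62950}$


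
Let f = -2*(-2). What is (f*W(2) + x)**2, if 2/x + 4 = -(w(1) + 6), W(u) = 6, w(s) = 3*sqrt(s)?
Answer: 96100/169 ≈ 568.64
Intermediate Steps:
f = 4
x = -2/13 (x = 2/(-4 - (3*sqrt(1) + 6)) = 2/(-4 - (3*1 + 6)) = 2/(-4 - (3 + 6)) = 2/(-4 - 1*9) = 2/(-4 - 9) = 2/(-13) = 2*(-1/13) = -2/13 ≈ -0.15385)
(f*W(2) + x)**2 = (4*6 - 2/13)**2 = (24 - 2/13)**2 = (310/13)**2 = 96100/169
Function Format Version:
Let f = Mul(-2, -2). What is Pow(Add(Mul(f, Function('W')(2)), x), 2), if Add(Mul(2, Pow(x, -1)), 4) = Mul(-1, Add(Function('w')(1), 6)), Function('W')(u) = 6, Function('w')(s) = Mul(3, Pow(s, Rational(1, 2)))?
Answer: Rational(96100, 169) ≈ 568.64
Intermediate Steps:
f = 4
x = Rational(-2, 13) (x = Mul(2, Pow(Add(-4, Mul(-1, Add(Mul(3, Pow(1, Rational(1, 2))), 6))), -1)) = Mul(2, Pow(Add(-4, Mul(-1, Add(Mul(3, 1), 6))), -1)) = Mul(2, Pow(Add(-4, Mul(-1, Add(3, 6))), -1)) = Mul(2, Pow(Add(-4, Mul(-1, 9)), -1)) = Mul(2, Pow(Add(-4, -9), -1)) = Mul(2, Pow(-13, -1)) = Mul(2, Rational(-1, 13)) = Rational(-2, 13) ≈ -0.15385)
Pow(Add(Mul(f, Function('W')(2)), x), 2) = Pow(Add(Mul(4, 6), Rational(-2, 13)), 2) = Pow(Add(24, Rational(-2, 13)), 2) = Pow(Rational(310, 13), 2) = Rational(96100, 169)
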